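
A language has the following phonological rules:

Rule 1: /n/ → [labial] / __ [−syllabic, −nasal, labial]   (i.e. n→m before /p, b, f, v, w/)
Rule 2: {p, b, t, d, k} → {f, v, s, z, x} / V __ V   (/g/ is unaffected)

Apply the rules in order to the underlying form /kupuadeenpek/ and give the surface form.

Rule 1 (nasal place assimilation): /n/ precedes the labial consonant /p/, so it assimilates in place to [m]. /kupuadeenpek/ → kupuadeempek.
Rule 2 (intervocalic spirantization): /p/ is a stop between vowels /u/ and /u/, so it spirantizes to the fricative [f]. /d/ is a stop between vowels /a/ and /e/, so it spirantizes to the fricative [z]. /kupuadeempek/ → kufuazeempek.

kufuazeempek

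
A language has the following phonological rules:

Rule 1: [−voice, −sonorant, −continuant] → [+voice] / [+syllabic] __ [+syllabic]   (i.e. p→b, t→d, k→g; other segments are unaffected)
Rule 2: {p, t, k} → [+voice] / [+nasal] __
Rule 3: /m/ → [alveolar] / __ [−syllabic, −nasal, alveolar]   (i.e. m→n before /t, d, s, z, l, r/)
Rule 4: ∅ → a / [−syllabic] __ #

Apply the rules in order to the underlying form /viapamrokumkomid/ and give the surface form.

Rule 1 (intervocalic voicing): /p/ is a voiceless stop between vowels /a/ and /a/, so it voices to [b]. /k/ is a voiceless stop between vowels /o/ and /u/, so it voices to [g]. /viapamrokumkomid/ → viabamrogumkomid.
Rule 2 (post-nasal voicing): /k/ is a voiceless stop immediately after the nasal /m/, so it voices to [g]. /viabamrogumkomid/ → viabamrogumgomid.
Rule 3 (nasal place assimilation): /m/ precedes the alveolar consonant /r/, so it assimilates in place to [n]. /viabamrogumgomid/ → viabanrogumgomid.
Rule 4 (final a-epenthesis): the form ends in the consonant /d/, so [a] is inserted word-finally. /viabanrogumgomid/ → viabanrogumgomida.

viabanrogumgomida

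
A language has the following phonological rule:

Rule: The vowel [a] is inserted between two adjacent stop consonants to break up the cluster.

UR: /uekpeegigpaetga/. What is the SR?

/k/ and /p/ form a stop–stop cluster, so [a] is inserted between them.
/g/ and /p/ form a stop–stop cluster, so [a] is inserted between them.
/t/ and /g/ form a stop–stop cluster, so [a] is inserted between them.
Surface form: [uekapeegigapaetaga].

uekapeegigapaetaga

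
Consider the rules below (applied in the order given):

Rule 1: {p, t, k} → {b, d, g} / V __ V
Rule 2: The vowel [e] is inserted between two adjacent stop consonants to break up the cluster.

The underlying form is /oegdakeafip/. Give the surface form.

oegedageafip

Rule 1 (intervocalic voicing): /k/ is a voiceless stop between vowels /a/ and /e/, so it voices to [g]. /oegdakeafip/ → oegdageafip.
Rule 2 (stop-cluster e-epenthesis): /g/ and /d/ form a stop–stop cluster, so [e] is inserted between them. /oegdageafip/ → oegedageafip.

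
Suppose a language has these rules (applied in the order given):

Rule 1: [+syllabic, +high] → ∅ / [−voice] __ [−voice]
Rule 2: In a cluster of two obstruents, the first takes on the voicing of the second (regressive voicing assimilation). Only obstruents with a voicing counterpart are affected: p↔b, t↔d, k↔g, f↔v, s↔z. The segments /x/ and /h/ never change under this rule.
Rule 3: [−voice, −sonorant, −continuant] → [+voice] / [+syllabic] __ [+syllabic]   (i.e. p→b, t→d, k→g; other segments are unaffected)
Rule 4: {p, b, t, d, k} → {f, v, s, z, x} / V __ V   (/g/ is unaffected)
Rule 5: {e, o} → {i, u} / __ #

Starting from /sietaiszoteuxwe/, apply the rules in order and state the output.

siezaizzozeuxwi

Rule 1 (high vowel syncope): no segment meets the environment; /sietaiszoteuxwe/ is unchanged.
Rule 2 (regressive voicing assimilation): /s/ precedes the voiced obstruent /z/, so it voices to [z] by assimilation. /sietaiszoteuxwe/ → sietaizzoteuxwe.
Rule 3 (intervocalic voicing): /t/ is a voiceless stop between vowels /e/ and /a/, so it voices to [d]. /t/ is a voiceless stop between vowels /o/ and /e/, so it voices to [d]. /sietaizzoteuxwe/ → siedaizzodeuxwe.
Rule 4 (intervocalic spirantization): /d/ is a stop between vowels /e/ and /a/, so it spirantizes to the fricative [z]. /d/ is a stop between vowels /o/ and /e/, so it spirantizes to the fricative [z]. /siedaizzodeuxwe/ → siezaizzozeuxwe.
Rule 5 (final vowel raising): /e/ is a mid vowel in word-final position, so it raises to [i]. /siezaizzozeuxwe/ → siezaizzozeuxwi.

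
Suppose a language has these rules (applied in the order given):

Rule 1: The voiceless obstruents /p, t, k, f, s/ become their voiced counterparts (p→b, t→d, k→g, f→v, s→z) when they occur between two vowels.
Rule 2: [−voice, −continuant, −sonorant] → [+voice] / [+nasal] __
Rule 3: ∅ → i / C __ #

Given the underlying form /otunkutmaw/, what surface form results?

Rule 1 (intervocalic voicing): /t/ is a voiceless obstruent between vowels /o/ and /u/, so it voices to [d]. /otunkutmaw/ → odunkutmaw.
Rule 2 (post-nasal voicing): /k/ is a voiceless stop immediately after the nasal /n/, so it voices to [g]. /odunkutmaw/ → odungutmaw.
Rule 3 (final i-epenthesis): the form ends in the consonant /w/, so [i] is inserted word-finally. /odungutmaw/ → odungutmawi.

odungutmawi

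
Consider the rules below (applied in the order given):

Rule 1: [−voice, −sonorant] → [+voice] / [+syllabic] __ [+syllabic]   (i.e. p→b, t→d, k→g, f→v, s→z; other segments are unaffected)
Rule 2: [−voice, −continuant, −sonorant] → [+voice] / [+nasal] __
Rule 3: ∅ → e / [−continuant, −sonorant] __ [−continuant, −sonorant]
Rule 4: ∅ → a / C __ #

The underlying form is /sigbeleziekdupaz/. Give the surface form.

sigebeleziekedubaza

Rule 1 (intervocalic voicing): /p/ is a voiceless obstruent between vowels /u/ and /a/, so it voices to [b]. /sigbeleziekdupaz/ → sigbeleziekdubaz.
Rule 2 (post-nasal voicing): no segment meets the environment; /sigbeleziekdubaz/ is unchanged.
Rule 3 (stop-cluster e-epenthesis): /g/ and /b/ form a stop–stop cluster, so [e] is inserted between them. /k/ and /d/ form a stop–stop cluster, so [e] is inserted between them. /sigbeleziekdubaz/ → sigebeleziekedubaz.
Rule 4 (final a-epenthesis): the form ends in the consonant /z/, so [a] is inserted word-finally. /sigebeleziekedubaz/ → sigebeleziekedubaza.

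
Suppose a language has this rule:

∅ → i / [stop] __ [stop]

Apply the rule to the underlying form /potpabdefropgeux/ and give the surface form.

/t/ and /p/ form a stop–stop cluster, so [i] is inserted between them.
/b/ and /d/ form a stop–stop cluster, so [i] is inserted between them.
/p/ and /g/ form a stop–stop cluster, so [i] is inserted between them.
Surface form: [potipabidefropigeux].

potipabidefropigeux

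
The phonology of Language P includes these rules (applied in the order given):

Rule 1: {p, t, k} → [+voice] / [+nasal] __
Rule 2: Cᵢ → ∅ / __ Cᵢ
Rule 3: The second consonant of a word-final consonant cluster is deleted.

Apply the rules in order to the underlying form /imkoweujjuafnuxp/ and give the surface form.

Rule 1 (post-nasal voicing): /k/ is a voiceless stop immediately after the nasal /m/, so it voices to [g]. /imkoweujjuafnuxp/ → imgoweujjuafnuxp.
Rule 2 (degemination): /jj/ is a geminate; the first /j/ deletes. /imgoweujjuafnuxp/ → imgoweujuafnuxp.
Rule 3 (final cluster simplification): /p/ is the second consonant of a word-final cluster /xp/, so it deletes. /imgoweujuafnuxp/ → imgoweujuafnux.

imgoweujuafnux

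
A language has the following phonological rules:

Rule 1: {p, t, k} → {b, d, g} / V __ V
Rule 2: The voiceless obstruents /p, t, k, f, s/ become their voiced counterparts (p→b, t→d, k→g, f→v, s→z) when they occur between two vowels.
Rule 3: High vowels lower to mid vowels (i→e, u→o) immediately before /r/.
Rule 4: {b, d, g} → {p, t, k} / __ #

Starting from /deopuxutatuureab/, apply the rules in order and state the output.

Rule 1 (intervocalic voicing): /p/ is a voiceless stop between vowels /o/ and /u/, so it voices to [b]. /t/ is a voiceless stop between vowels /u/ and /a/, so it voices to [d]. /t/ is a voiceless stop between vowels /a/ and /u/, so it voices to [d]. /deopuxutatuureab/ → deobuxudaduureab.
Rule 2 (intervocalic voicing): no segment meets the environment; /deobuxudaduureab/ is unchanged.
Rule 3 (pre-rhotic lowering): /u/ is a high vowel immediately before /r/, so it lowers to [o]. /deobuxudaduureab/ → deobuxudaduoreab.
Rule 4 (final devoicing): /b/ is a voiced stop in word-final position, so it devoices to [p]. /deobuxudaduoreab/ → deobuxudaduoreap.

deobuxudaduoreap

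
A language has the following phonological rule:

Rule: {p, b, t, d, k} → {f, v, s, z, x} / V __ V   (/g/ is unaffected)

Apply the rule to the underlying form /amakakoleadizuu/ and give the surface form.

/k/ is a stop between vowels /a/ and /a/, so it spirantizes to the fricative [x].
/k/ is a stop between vowels /a/ and /o/, so it spirantizes to the fricative [x].
/d/ is a stop between vowels /a/ and /i/, so it spirantizes to the fricative [z].
Surface form: [amaxaxoleazizuu].

amaxaxoleazizuu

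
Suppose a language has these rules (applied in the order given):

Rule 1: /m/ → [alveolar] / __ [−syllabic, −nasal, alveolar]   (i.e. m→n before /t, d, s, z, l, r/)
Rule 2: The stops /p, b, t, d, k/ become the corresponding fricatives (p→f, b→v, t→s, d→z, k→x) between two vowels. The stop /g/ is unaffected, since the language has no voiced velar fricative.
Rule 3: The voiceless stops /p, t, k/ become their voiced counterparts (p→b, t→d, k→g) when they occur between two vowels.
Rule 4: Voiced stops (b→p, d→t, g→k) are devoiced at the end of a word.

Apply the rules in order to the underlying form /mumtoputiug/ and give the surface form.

Rule 1 (nasal place assimilation): /m/ precedes the alveolar consonant /t/, so it assimilates in place to [n]. /mumtoputiug/ → muntoputiug.
Rule 2 (intervocalic spirantization): /p/ is a stop between vowels /o/ and /u/, so it spirantizes to the fricative [f]. /t/ is a stop between vowels /u/ and /i/, so it spirantizes to the fricative [s]. /muntoputiug/ → muntofusiug.
Rule 3 (intervocalic voicing): no segment meets the environment; /muntofusiug/ is unchanged.
Rule 4 (final devoicing): /g/ is a voiced stop in word-final position, so it devoices to [k]. /muntofusiug/ → muntofusiuk.

muntofusiuk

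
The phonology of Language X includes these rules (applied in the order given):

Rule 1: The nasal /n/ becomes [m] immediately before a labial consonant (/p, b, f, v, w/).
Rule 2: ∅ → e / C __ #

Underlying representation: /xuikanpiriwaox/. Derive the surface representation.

Rule 1 (nasal place assimilation): /n/ precedes the labial consonant /p/, so it assimilates in place to [m]. /xuikanpiriwaox/ → xuikampiriwaox.
Rule 2 (final e-epenthesis): the form ends in the consonant /x/, so [e] is inserted word-finally. /xuikampiriwaox/ → xuikampiriwaoxe.

xuikampiriwaoxe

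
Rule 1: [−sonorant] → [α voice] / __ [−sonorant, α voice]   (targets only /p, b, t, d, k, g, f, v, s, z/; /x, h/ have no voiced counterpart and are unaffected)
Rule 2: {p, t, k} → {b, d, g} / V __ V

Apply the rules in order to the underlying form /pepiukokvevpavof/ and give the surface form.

pebiugogvefpavof

Rule 1 (regressive voicing assimilation): /k/ precedes the voiced obstruent /v/, so it voices to [g] by assimilation. /v/ precedes the voiceless obstruent /p/, so it devoices to [f] by assimilation. /pepiukokvevpavof/ → pepiukogvefpavof.
Rule 2 (intervocalic voicing): /p/ is a voiceless stop between vowels /e/ and /i/, so it voices to [b]. /k/ is a voiceless stop between vowels /u/ and /o/, so it voices to [g]. /pepiukogvefpavof/ → pebiugogvefpavof.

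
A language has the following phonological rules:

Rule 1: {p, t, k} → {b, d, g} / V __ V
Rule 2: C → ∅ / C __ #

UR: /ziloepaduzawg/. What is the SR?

Rule 1 (intervocalic voicing): /p/ is a voiceless stop between vowels /e/ and /a/, so it voices to [b]. /ziloepaduzawg/ → ziloebaduzawg.
Rule 2 (final cluster simplification): /g/ is the second consonant of a word-final cluster /wg/, so it deletes. /ziloebaduzawg/ → ziloebaduzaw.

ziloebaduzaw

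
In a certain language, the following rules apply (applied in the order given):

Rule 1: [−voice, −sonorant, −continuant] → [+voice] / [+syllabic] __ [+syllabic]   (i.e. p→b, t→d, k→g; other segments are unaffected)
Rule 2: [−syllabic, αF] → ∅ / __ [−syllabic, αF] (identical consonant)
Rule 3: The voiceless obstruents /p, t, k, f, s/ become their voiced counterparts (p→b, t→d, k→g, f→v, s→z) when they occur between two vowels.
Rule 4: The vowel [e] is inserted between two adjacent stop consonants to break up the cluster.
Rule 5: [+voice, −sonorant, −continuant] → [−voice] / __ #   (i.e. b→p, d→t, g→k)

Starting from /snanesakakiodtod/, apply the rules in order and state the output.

Rule 1 (intervocalic voicing): /k/ is a voiceless stop between vowels /a/ and /a/, so it voices to [g]. /k/ is a voiceless stop between vowels /a/ and /i/, so it voices to [g]. /snanesakakiodtod/ → snanesagagiodtod.
Rule 2 (degemination): no segment meets the environment; /snanesagagiodtod/ is unchanged.
Rule 3 (intervocalic voicing): /s/ is a voiceless obstruent between vowels /e/ and /a/, so it voices to [z]. /snanesagagiodtod/ → snanezagagiodtod.
Rule 4 (stop-cluster e-epenthesis): /d/ and /t/ form a stop–stop cluster, so [e] is inserted between them. /snanezagagiodtod/ → snanezagagiodetod.
Rule 5 (final devoicing): /d/ is a voiced stop in word-final position, so it devoices to [t]. /snanezagagiodetod/ → snanezagagiodetot.

snanezagagiodetot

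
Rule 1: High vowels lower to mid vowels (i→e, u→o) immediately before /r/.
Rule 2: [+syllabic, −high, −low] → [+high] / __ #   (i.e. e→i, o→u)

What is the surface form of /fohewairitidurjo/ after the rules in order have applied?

fohewaeritidorju

Rule 1 (pre-rhotic lowering): /i/ is a high vowel immediately before /r/, so it lowers to [e]. /u/ is a high vowel immediately before /r/, so it lowers to [o]. /fohewairitidurjo/ → fohewaeritidorjo.
Rule 2 (final vowel raising): /o/ is a mid vowel in word-final position, so it raises to [u]. /fohewaeritidorjo/ → fohewaeritidorju.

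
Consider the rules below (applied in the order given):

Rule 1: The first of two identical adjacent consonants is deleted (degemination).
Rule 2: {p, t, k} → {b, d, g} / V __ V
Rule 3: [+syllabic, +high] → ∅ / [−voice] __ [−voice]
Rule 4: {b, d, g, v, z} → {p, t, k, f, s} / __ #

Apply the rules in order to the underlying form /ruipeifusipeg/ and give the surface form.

ruibeifsibek

Rule 1 (degemination): no segment meets the environment; /ruipeifusipeg/ is unchanged.
Rule 2 (intervocalic voicing): /p/ is a voiceless stop between vowels /i/ and /e/, so it voices to [b]. /p/ is a voiceless stop between vowels /i/ and /e/, so it voices to [b]. /ruipeifusipeg/ → ruibeifusibeg.
Rule 3 (high vowel syncope): /u/ is a high vowel flanked by voiceless consonants /f/ and /s/, so it deletes. /ruibeifusibeg/ → ruibeifsibeg.
Rule 4 (final devoicing): /g/ is a voiced obstruent in word-final position, so it devoices to [k]. /ruibeifsibeg/ → ruibeifsibek.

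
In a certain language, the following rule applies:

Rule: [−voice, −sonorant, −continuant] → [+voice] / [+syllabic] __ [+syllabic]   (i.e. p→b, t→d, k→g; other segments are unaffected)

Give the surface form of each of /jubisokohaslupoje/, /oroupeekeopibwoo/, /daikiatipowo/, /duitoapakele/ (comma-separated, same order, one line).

jubisogohasluboje, oroubeegeobibwoo, daigiadibowo, duidoabagele

/jubisokohaslupoje/: /k/ is a voiceless stop between vowels /o/ and /o/, so it voices to [g]. /p/ is a voiceless stop between vowels /u/ and /o/, so it voices to [b]. → [jubisogohasluboje].
/oroupeekeopibwoo/: /p/ is a voiceless stop between vowels /u/ and /e/, so it voices to [b]. /k/ is a voiceless stop between vowels /e/ and /e/, so it voices to [g]. /p/ is a voiceless stop between vowels /o/ and /i/, so it voices to [b]. → [oroubeegeobibwoo].
/daikiatipowo/: /k/ is a voiceless stop between vowels /i/ and /i/, so it voices to [g]. /t/ is a voiceless stop between vowels /a/ and /i/, so it voices to [d]. /p/ is a voiceless stop between vowels /i/ and /o/, so it voices to [b]. → [daigiadibowo].
/duitoapakele/: /t/ is a voiceless stop between vowels /i/ and /o/, so it voices to [d]. /p/ is a voiceless stop between vowels /a/ and /a/, so it voices to [b]. /k/ is a voiceless stop between vowels /a/ and /e/, so it voices to [g]. → [duidoabagele].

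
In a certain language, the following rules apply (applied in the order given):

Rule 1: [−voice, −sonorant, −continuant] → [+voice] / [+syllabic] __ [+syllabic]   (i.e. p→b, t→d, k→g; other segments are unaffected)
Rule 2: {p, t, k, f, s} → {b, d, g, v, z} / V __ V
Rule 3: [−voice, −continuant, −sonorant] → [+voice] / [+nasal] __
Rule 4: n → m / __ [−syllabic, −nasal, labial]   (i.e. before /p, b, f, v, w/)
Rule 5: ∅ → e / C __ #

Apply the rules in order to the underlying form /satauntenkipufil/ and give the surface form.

Rule 1 (intervocalic voicing): /t/ is a voiceless stop between vowels /a/ and /a/, so it voices to [d]. /p/ is a voiceless stop between vowels /i/ and /u/, so it voices to [b]. /satauntenkipufil/ → sadauntenkibufil.
Rule 2 (intervocalic voicing): /f/ is a voiceless obstruent between vowels /u/ and /i/, so it voices to [v]. /sadauntenkibufil/ → sadauntenkibuvil.
Rule 3 (post-nasal voicing): /t/ is a voiceless stop immediately after the nasal /n/, so it voices to [d]. /k/ is a voiceless stop immediately after the nasal /n/, so it voices to [g]. /sadauntenkibuvil/ → sadaundengibuvil.
Rule 4 (nasal place assimilation): no segment meets the environment; /sadaundengibuvil/ is unchanged.
Rule 5 (final e-epenthesis): the form ends in the consonant /l/, so [e] is inserted word-finally. /sadaundengibuvil/ → sadaundengibuvile.

sadaundengibuvile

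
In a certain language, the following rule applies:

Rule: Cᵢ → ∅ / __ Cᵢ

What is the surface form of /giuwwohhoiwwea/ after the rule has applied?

giuwohoiwea

/ww/ is a geminate; the first /w/ deletes.
/hh/ is a geminate; the first /h/ deletes.
/ww/ is a geminate; the first /w/ deletes.
Surface form: [giuwohoiwea].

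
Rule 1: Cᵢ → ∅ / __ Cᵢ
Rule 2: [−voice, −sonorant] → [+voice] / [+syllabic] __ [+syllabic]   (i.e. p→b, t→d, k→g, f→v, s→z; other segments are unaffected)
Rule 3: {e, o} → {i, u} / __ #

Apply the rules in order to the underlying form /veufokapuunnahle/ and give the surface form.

veuvogabuunahli

Rule 1 (degemination): /nn/ is a geminate; the first /n/ deletes. /veufokapuunnahle/ → veufokapuunahle.
Rule 2 (intervocalic voicing): /f/ is a voiceless obstruent between vowels /u/ and /o/, so it voices to [v]. /k/ is a voiceless obstruent between vowels /o/ and /a/, so it voices to [g]. /p/ is a voiceless obstruent between vowels /a/ and /u/, so it voices to [b]. /veufokapuunahle/ → veuvogabuunahle.
Rule 3 (final vowel raising): /e/ is a mid vowel in word-final position, so it raises to [i]. /veuvogabuunahle/ → veuvogabuunahli.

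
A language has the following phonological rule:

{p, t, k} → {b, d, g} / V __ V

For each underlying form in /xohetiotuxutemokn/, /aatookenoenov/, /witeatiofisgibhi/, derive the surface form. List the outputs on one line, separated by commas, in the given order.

xohedioduxudemokn, aadoogenoenov, wideadiofisgibhi

/xohetiotuxutemokn/: /t/ is a voiceless stop between vowels /e/ and /i/, so it voices to [d]. /t/ is a voiceless stop between vowels /o/ and /u/, so it voices to [d]. /t/ is a voiceless stop between vowels /u/ and /e/, so it voices to [d]. → [xohedioduxudemokn].
/aatookenoenov/: /t/ is a voiceless stop between vowels /a/ and /o/, so it voices to [d]. /k/ is a voiceless stop between vowels /o/ and /e/, so it voices to [g]. → [aadoogenoenov].
/witeatiofisgibhi/: /t/ is a voiceless stop between vowels /i/ and /e/, so it voices to [d]. /t/ is a voiceless stop between vowels /a/ and /i/, so it voices to [d]. → [wideadiofisgibhi].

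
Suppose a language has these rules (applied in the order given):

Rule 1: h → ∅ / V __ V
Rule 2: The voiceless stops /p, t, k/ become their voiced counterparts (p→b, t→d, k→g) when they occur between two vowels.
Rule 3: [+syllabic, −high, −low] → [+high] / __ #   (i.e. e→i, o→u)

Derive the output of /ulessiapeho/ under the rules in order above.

ulessiabeu

Rule 1 (intervocalic h-deletion): /h/ occurs between vowels /e/ and /o/, so it deletes. /ulessiapeho/ → ulessiapeo.
Rule 2 (intervocalic voicing): /p/ is a voiceless stop between vowels /a/ and /e/, so it voices to [b]. /ulessiapeo/ → ulessiabeo.
Rule 3 (final vowel raising): /o/ is a mid vowel in word-final position, so it raises to [u]. /ulessiabeo/ → ulessiabeu.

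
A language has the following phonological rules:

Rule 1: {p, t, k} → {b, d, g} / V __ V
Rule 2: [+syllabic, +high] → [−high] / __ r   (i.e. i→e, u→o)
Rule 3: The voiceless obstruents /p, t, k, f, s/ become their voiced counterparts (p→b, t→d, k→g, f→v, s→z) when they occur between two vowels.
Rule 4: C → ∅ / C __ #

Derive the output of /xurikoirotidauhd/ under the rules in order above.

xorigoerodidauh

Rule 1 (intervocalic voicing): /k/ is a voiceless stop between vowels /i/ and /o/, so it voices to [g]. /t/ is a voiceless stop between vowels /o/ and /i/, so it voices to [d]. /xurikoirotidauhd/ → xurigoirodidauhd.
Rule 2 (pre-rhotic lowering): /u/ is a high vowel immediately before /r/, so it lowers to [o]. /i/ is a high vowel immediately before /r/, so it lowers to [e]. /xurigoirodidauhd/ → xorigoerodidauhd.
Rule 3 (intervocalic voicing): no segment meets the environment; /xorigoerodidauhd/ is unchanged.
Rule 4 (final cluster simplification): /d/ is the second consonant of a word-final cluster /hd/, so it deletes. /xorigoerodidauhd/ → xorigoerodidauh.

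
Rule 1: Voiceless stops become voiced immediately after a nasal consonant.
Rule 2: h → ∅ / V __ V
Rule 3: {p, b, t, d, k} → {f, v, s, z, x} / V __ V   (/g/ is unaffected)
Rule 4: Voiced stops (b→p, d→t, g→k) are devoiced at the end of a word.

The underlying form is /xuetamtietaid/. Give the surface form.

Rule 1 (post-nasal voicing): /t/ is a voiceless stop immediately after the nasal /m/, so it voices to [d]. /xuetamtietaid/ → xuetamdietaid.
Rule 2 (intervocalic h-deletion): no segment meets the environment; /xuetamdietaid/ is unchanged.
Rule 3 (intervocalic spirantization): /t/ is a stop between vowels /e/ and /a/, so it spirantizes to the fricative [s]. /t/ is a stop between vowels /e/ and /a/, so it spirantizes to the fricative [s]. /xuetamdietaid/ → xuesamdiesaid.
Rule 4 (final devoicing): /d/ is a voiced stop in word-final position, so it devoices to [t]. /xuesamdiesaid/ → xuesamdiesait.

xuesamdiesait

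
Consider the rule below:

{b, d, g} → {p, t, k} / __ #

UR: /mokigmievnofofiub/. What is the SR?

mokigmievnofofiup

/b/ is a voiced stop in word-final position, so it devoices to [p].
The other instance of /g/ does not occur in the required environment and remains unchanged.
Surface form: [mokigmievnofofiup].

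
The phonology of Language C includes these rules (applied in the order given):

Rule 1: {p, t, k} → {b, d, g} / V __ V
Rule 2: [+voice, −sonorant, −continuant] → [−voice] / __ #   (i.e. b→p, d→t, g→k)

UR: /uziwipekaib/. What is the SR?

uziwibegaip

Rule 1 (intervocalic voicing): /p/ is a voiceless stop between vowels /i/ and /e/, so it voices to [b]. /k/ is a voiceless stop between vowels /e/ and /a/, so it voices to [g]. /uziwipekaib/ → uziwibegaib.
Rule 2 (final devoicing): /b/ is a voiced stop in word-final position, so it devoices to [p]. /uziwibegaib/ → uziwibegaip.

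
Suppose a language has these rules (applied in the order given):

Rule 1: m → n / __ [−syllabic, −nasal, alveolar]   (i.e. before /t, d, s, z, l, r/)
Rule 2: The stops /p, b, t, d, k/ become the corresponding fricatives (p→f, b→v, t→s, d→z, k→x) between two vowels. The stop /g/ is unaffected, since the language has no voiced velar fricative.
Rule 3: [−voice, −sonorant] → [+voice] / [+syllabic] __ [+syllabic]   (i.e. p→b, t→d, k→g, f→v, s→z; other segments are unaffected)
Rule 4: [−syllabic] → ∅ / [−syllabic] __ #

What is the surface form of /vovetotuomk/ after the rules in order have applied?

Rule 1 (nasal place assimilation): no segment meets the environment; /vovetotuomk/ is unchanged.
Rule 2 (intervocalic spirantization): /t/ is a stop between vowels /e/ and /o/, so it spirantizes to the fricative [s]. /t/ is a stop between vowels /o/ and /u/, so it spirantizes to the fricative [s]. /vovetotuomk/ → vovesosuomk.
Rule 3 (intervocalic voicing): /s/ is a voiceless obstruent between vowels /e/ and /o/, so it voices to [z]. /s/ is a voiceless obstruent between vowels /o/ and /u/, so it voices to [z]. /vovesosuomk/ → vovezozuomk.
Rule 4 (final cluster simplification): /k/ is the second consonant of a word-final cluster /mk/, so it deletes. /vovezozuomk/ → vovezozuom.

vovezozuom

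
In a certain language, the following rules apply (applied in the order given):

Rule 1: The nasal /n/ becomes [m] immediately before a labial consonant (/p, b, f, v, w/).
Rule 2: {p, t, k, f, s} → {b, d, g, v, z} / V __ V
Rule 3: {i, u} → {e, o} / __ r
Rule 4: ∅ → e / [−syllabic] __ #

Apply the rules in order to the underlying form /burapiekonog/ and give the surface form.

Rule 1 (nasal place assimilation): no segment meets the environment; /burapiekonog/ is unchanged.
Rule 2 (intervocalic voicing): /p/ is a voiceless obstruent between vowels /a/ and /i/, so it voices to [b]. /k/ is a voiceless obstruent between vowels /e/ and /o/, so it voices to [g]. /burapiekonog/ → burabiegonog.
Rule 3 (pre-rhotic lowering): /u/ is a high vowel immediately before /r/, so it lowers to [o]. /burabiegonog/ → borabiegonog.
Rule 4 (final e-epenthesis): the form ends in the consonant /g/, so [e] is inserted word-finally. /borabiegonog/ → borabiegonoge.

borabiegonoge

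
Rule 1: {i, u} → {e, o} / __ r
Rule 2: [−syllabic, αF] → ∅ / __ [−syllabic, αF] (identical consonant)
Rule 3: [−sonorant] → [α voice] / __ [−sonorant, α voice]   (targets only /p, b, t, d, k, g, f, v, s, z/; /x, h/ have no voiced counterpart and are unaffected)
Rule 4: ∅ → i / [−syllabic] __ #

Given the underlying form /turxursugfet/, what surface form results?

torxorsukfeti

Rule 1 (pre-rhotic lowering): /u/ is a high vowel immediately before /r/, so it lowers to [o]. /u/ is a high vowel immediately before /r/, so it lowers to [o]. /turxursugfet/ → torxorsugfet.
Rule 2 (degemination): no segment meets the environment; /torxorsugfet/ is unchanged.
Rule 3 (regressive voicing assimilation): /g/ precedes the voiceless obstruent /f/, so it devoices to [k] by assimilation. /torxorsugfet/ → torxorsukfet.
Rule 4 (final i-epenthesis): the form ends in the consonant /t/, so [i] is inserted word-finally. /torxorsukfet/ → torxorsukfeti.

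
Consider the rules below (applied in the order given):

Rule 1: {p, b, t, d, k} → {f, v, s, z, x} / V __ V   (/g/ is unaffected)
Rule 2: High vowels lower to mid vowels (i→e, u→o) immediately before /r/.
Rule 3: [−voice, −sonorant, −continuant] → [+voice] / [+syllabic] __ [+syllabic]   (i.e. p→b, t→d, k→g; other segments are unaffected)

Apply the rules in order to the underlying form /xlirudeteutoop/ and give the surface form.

xleruzeseusoop

Rule 1 (intervocalic spirantization): /d/ is a stop between vowels /u/ and /e/, so it spirantizes to the fricative [z]. /t/ is a stop between vowels /e/ and /e/, so it spirantizes to the fricative [s]. /t/ is a stop between vowels /u/ and /o/, so it spirantizes to the fricative [s]. /xlirudeteutoop/ → xliruzeseusoop.
Rule 2 (pre-rhotic lowering): /i/ is a high vowel immediately before /r/, so it lowers to [e]. /xliruzeseusoop/ → xleruzeseusoop.
Rule 3 (intervocalic voicing): no segment meets the environment; /xleruzeseusoop/ is unchanged.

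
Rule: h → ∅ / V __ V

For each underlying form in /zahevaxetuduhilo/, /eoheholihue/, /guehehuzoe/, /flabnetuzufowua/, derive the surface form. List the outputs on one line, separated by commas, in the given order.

zaevaxetuduilo, eoeoliue, gueeuzoe, flabnetuzufowua

/zahevaxetuduhilo/: /h/ occurs between vowels /a/ and /e/, so it deletes. /h/ occurs between vowels /u/ and /i/, so it deletes. → [zaevaxetuduilo].
/eoheholihue/: /h/ occurs between vowels /o/ and /e/, so it deletes. /h/ occurs between vowels /e/ and /o/, so it deletes. /h/ occurs between vowels /i/ and /u/, so it deletes. → [eoeoliue].
/guehehuzoe/: /h/ occurs between vowels /e/ and /e/, so it deletes. /h/ occurs between vowels /e/ and /u/, so it deletes. → [gueeuzoe].
/flabnetuzufowua/: the rule's environment is not met; surfaces unchanged as [flabnetuzufowua].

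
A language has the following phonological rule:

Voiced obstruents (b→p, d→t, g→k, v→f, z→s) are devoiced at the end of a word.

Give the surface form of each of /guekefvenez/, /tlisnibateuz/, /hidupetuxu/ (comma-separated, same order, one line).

/guekefvenez/: /z/ is a voiced obstruent in word-final position, so it devoices to [s]. → [guekefvenes].
/tlisnibateuz/: /z/ is a voiced obstruent in word-final position, so it devoices to [s]. → [tlisnibateus].
/hidupetuxu/: the rule's environment is not met; surfaces unchanged as [hidupetuxu].

guekefvenes, tlisnibateus, hidupetuxu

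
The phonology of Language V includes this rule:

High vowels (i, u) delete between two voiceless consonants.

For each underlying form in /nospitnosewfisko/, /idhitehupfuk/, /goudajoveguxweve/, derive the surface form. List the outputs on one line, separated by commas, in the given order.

nosptnosewfsko, idhtehpfk, goudajoveguxweve

/nospitnosewfisko/: /i/ is a high vowel flanked by voiceless consonants /p/ and /t/, so it deletes. /i/ is a high vowel flanked by voiceless consonants /f/ and /s/, so it deletes. → [nosptnosewfsko].
/idhitehupfuk/: /i/ is a high vowel flanked by voiceless consonants /h/ and /t/, so it deletes. /u/ is a high vowel flanked by voiceless consonants /h/ and /p/, so it deletes. /u/ is a high vowel flanked by voiceless consonants /f/ and /k/, so it deletes. → [idhtehpfk].
/goudajoveguxweve/: the rule's environment is not met; surfaces unchanged as [goudajoveguxweve].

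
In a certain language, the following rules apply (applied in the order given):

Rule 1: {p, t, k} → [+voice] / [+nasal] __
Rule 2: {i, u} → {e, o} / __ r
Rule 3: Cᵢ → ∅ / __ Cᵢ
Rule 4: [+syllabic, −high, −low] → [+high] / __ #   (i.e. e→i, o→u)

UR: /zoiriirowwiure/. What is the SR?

zoerierowiori

Rule 1 (post-nasal voicing): no segment meets the environment; /zoiriirowwiure/ is unchanged.
Rule 2 (pre-rhotic lowering): /i/ is a high vowel immediately before /r/, so it lowers to [e]. /i/ is a high vowel immediately before /r/, so it lowers to [e]. /u/ is a high vowel immediately before /r/, so it lowers to [o]. /zoiriirowwiure/ → zoerierowwiore.
Rule 3 (degemination): /ww/ is a geminate; the first /w/ deletes. /zoerierowwiore/ → zoerierowiore.
Rule 4 (final vowel raising): /e/ is a mid vowel in word-final position, so it raises to [i]. /zoerierowiore/ → zoerierowiori.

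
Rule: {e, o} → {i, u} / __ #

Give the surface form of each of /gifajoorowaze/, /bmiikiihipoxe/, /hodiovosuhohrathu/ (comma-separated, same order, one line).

gifajoorowazi, bmiikiihipoxi, hodiovosuhohrathu

/gifajoorowaze/: /e/ is a mid vowel in word-final position, so it raises to [i]. → [gifajoorowazi].
/bmiikiihipoxe/: /e/ is a mid vowel in word-final position, so it raises to [i]. → [bmiikiihipoxi].
/hodiovosuhohrathu/: the rule's environment is not met; surfaces unchanged as [hodiovosuhohrathu].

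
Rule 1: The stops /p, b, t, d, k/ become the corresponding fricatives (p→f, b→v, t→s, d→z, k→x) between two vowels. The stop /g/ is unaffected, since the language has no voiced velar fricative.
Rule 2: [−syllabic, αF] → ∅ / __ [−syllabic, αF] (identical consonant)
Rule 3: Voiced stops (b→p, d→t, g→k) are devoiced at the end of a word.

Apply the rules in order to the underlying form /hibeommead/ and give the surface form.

Rule 1 (intervocalic spirantization): /b/ is a stop between vowels /i/ and /e/, so it spirantizes to the fricative [v]. /hibeommead/ → hiveommead.
Rule 2 (degemination): /mm/ is a geminate; the first /m/ deletes. /hiveommead/ → hiveomead.
Rule 3 (final devoicing): /d/ is a voiced stop in word-final position, so it devoices to [t]. /hiveomead/ → hiveomeat.

hiveomeat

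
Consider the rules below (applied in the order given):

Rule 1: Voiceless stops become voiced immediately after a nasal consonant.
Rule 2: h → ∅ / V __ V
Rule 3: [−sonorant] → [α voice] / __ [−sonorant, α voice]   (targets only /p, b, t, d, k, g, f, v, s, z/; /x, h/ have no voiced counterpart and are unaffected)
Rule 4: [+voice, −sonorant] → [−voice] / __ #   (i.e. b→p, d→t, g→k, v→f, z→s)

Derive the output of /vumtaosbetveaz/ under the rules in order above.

Rule 1 (post-nasal voicing): /t/ is a voiceless stop immediately after the nasal /m/, so it voices to [d]. /vumtaosbetveaz/ → vumdaosbetveaz.
Rule 2 (intervocalic h-deletion): no segment meets the environment; /vumdaosbetveaz/ is unchanged.
Rule 3 (regressive voicing assimilation): /s/ precedes the voiced obstruent /b/, so it voices to [z] by assimilation. /t/ precedes the voiced obstruent /v/, so it voices to [d] by assimilation. /vumdaosbetveaz/ → vumdaozbedveaz.
Rule 4 (final devoicing): /z/ is a voiced obstruent in word-final position, so it devoices to [s]. /vumdaozbedveaz/ → vumdaozbedveas.

vumdaozbedveas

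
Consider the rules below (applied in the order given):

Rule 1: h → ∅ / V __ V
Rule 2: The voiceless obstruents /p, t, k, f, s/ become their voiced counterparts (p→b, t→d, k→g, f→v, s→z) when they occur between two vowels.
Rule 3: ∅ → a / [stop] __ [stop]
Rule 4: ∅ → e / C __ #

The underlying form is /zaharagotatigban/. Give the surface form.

Rule 1 (intervocalic h-deletion): /h/ occurs between vowels /a/ and /a/, so it deletes. /zaharagotatigban/ → zaaragotatigban.
Rule 2 (intervocalic voicing): /t/ is a voiceless obstruent between vowels /o/ and /a/, so it voices to [d]. /t/ is a voiceless obstruent between vowels /a/ and /i/, so it voices to [d]. /zaaragotatigban/ → zaaragodadigban.
Rule 3 (stop-cluster a-epenthesis): /g/ and /b/ form a stop–stop cluster, so [a] is inserted between them. /zaaragodadigban/ → zaaragodadigaban.
Rule 4 (final e-epenthesis): the form ends in the consonant /n/, so [e] is inserted word-finally. /zaaragodadigaban/ → zaaragodadigabane.

zaaragodadigabane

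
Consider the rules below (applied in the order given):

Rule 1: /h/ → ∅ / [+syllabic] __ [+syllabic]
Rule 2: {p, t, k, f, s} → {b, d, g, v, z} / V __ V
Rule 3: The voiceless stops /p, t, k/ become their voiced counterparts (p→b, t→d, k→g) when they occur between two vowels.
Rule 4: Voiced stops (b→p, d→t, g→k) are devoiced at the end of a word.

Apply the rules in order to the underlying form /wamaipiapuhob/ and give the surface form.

Rule 1 (intervocalic h-deletion): /h/ occurs between vowels /u/ and /o/, so it deletes. /wamaipiapuhob/ → wamaipiapuob.
Rule 2 (intervocalic voicing): /p/ is a voiceless obstruent between vowels /i/ and /i/, so it voices to [b]. /p/ is a voiceless obstruent between vowels /a/ and /u/, so it voices to [b]. /wamaipiapuob/ → wamaibiabuob.
Rule 3 (intervocalic voicing): no segment meets the environment; /wamaibiabuob/ is unchanged.
Rule 4 (final devoicing): /b/ is a voiced stop in word-final position, so it devoices to [p]. /wamaibiabuob/ → wamaibiabuop.

wamaibiabuop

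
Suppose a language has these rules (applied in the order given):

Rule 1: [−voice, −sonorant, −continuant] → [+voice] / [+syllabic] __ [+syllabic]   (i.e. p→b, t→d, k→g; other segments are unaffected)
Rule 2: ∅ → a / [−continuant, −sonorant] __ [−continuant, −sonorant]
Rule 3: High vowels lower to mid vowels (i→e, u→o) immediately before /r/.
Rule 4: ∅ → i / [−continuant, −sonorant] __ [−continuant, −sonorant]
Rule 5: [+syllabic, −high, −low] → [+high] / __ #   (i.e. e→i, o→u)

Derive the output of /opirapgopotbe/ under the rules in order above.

oberapagobotabi

Rule 1 (intervocalic voicing): /p/ is a voiceless stop between vowels /o/ and /i/, so it voices to [b]. /p/ is a voiceless stop between vowels /o/ and /o/, so it voices to [b]. /opirapgopotbe/ → obirapgobotbe.
Rule 2 (stop-cluster a-epenthesis): /p/ and /g/ form a stop–stop cluster, so [a] is inserted between them. /t/ and /b/ form a stop–stop cluster, so [a] is inserted between them. /obirapgobotbe/ → obirapagobotabe.
Rule 3 (pre-rhotic lowering): /i/ is a high vowel immediately before /r/, so it lowers to [e]. /obirapagobotabe/ → oberapagobotabe.
Rule 4 (stop-cluster i-epenthesis): no segment meets the environment; /oberapagobotabe/ is unchanged.
Rule 5 (final vowel raising): /e/ is a mid vowel in word-final position, so it raises to [i]. /oberapagobotabe/ → oberapagobotabi.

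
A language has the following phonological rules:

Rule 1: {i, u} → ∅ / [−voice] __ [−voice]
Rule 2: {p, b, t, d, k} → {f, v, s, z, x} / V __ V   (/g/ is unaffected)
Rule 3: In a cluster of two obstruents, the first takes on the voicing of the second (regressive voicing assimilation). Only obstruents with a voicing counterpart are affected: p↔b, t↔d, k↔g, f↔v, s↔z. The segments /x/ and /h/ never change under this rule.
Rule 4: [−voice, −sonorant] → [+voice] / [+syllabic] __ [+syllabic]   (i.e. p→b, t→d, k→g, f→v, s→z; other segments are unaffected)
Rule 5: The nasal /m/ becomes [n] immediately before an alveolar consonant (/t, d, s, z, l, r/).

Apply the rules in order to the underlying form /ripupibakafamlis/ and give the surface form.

rippivaxavanlis

Rule 1 (high vowel syncope): /u/ is a high vowel flanked by voiceless consonants /p/ and /p/, so it deletes. /ripupibakafamlis/ → rippibakafamlis.
Rule 2 (intervocalic spirantization): /b/ is a stop between vowels /i/ and /a/, so it spirantizes to the fricative [v]. /k/ is a stop between vowels /a/ and /a/, so it spirantizes to the fricative [x]. /rippibakafamlis/ → rippivaxafamlis.
Rule 3 (regressive voicing assimilation): no segment meets the environment; /rippivaxafamlis/ is unchanged.
Rule 4 (intervocalic voicing): /f/ is a voiceless obstruent between vowels /a/ and /a/, so it voices to [v]. /rippivaxafamlis/ → rippivaxavamlis.
Rule 5 (nasal place assimilation): /m/ precedes the alveolar consonant /l/, so it assimilates in place to [n]. /rippivaxavamlis/ → rippivaxavanlis.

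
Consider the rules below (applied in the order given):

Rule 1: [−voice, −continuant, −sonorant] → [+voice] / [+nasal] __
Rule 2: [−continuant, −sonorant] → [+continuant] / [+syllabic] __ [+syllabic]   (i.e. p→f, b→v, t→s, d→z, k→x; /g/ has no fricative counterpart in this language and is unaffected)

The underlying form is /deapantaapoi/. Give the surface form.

Rule 1 (post-nasal voicing): /t/ is a voiceless stop immediately after the nasal /n/, so it voices to [d]. /deapantaapoi/ → deapandaapoi.
Rule 2 (intervocalic spirantization): /p/ is a stop between vowels /a/ and /a/, so it spirantizes to the fricative [f]. /p/ is a stop between vowels /a/ and /o/, so it spirantizes to the fricative [f]. /deapandaapoi/ → deafandaafoi.

deafandaafoi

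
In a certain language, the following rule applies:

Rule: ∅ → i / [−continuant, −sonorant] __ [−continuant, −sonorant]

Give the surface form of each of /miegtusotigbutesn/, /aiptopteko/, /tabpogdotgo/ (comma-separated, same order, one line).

miegitusotigibutesn, aipitopiteko, tabipogidotigo

/miegtusotigbutesn/: /g/ and /t/ form a stop–stop cluster, so [i] is inserted between them. /g/ and /b/ form a stop–stop cluster, so [i] is inserted between them. → [miegitusotigibutesn].
/aiptopteko/: /p/ and /t/ form a stop–stop cluster, so [i] is inserted between them. /p/ and /t/ form a stop–stop cluster, so [i] is inserted between them. → [aipitopiteko].
/tabpogdotgo/: /b/ and /p/ form a stop–stop cluster, so [i] is inserted between them. /g/ and /d/ form a stop–stop cluster, so [i] is inserted between them. /t/ and /g/ form a stop–stop cluster, so [i] is inserted between them. → [tabipogidotigo].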